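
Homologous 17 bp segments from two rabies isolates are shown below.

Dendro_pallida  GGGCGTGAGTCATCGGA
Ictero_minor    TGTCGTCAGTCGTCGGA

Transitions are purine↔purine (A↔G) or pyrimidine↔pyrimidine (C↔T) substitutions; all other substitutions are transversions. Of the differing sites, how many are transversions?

The sequences differ at positions 1 (G/T, transversion), 3 (G/T, transversion), 7 (G/C, transversion), 12 (A/G, transition).
Of the 4 differences, 1 transition and 3 transversions, so the answer is 3.

3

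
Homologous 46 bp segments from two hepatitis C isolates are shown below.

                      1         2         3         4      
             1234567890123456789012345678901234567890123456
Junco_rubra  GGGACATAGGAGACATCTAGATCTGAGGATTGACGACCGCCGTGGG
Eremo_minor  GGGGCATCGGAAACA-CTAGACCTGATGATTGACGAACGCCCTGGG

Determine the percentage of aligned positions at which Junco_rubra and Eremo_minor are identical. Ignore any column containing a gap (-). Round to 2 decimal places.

84.44%

Excluding the 1 gap column leaves 45 comparable sites.
The sequences differ at positions 4 (A/G), 8 (A/C), 12 (G/A), 22 (T/C), 27 (G/T), 37 (C/A), 42 (G/C).
38 of the 45 comparable sites match, so the percent identity is 38/45 × 100 = 84.44%.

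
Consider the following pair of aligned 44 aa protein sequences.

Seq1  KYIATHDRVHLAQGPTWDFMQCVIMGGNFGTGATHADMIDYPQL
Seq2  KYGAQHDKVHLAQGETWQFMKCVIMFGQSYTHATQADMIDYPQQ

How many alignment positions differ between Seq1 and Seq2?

Mismatches occur at site 3 (I↔G), site 5 (T↔Q), site 8 (R↔K), site 15 (P↔E), site 18 (D↔Q), site 21 (Q↔K), site 26 (G↔F), site 28 (N↔Q), site 29 (F↔S), site 30 (G↔Y), site 32 (G↔H), site 35 (H↔Q), site 44 (L↔Q).
That gives 13 mismatches out of 44 aligned sites, so the Hamming distance is 13.

13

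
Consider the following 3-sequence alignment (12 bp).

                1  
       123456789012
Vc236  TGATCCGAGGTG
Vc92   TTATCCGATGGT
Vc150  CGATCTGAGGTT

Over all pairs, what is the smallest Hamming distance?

3

Pairwise Hamming distances:
  Vc236 vs Vc92: 4
  Vc236 vs Vc150: 3
  Vc92 vs Vc150: 5
The smallest is 3, between Vc236 and Vc150.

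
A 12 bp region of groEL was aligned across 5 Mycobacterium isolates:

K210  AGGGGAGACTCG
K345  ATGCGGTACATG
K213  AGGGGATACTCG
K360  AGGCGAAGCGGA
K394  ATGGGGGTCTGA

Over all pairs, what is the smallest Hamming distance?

Pairwise Hamming distances:
  K210 vs K345: 6
  K210 vs K213: 1
  K210 vs K360: 6
  K210 vs K394: 5
  K345 vs K213: 5
  K345 vs K360: 7
  K345 vs K394: 6
  K213 vs K360: 6
  K213 vs K394: 6
  K360 vs K394: 6
The smallest is 1, between K210 and K213.

1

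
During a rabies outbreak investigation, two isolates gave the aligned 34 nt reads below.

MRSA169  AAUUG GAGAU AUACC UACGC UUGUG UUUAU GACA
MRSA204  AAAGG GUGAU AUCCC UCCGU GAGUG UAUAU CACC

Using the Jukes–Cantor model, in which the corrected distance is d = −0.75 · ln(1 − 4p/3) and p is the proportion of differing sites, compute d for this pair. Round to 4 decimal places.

0.4234

Differing sites — 3:U/A; 4:U/G; 7:A/U; 13:A/C; 17:A/C; 20:C/U; 21:U/G; 22:U/A; 27:U/A; 31:G/C; 34:A/C.
p = 11/34 = 0.323529.
d = −0.75 · ln(1 − (4/3)·0.323529) = −0.75 · ln(0.568628) = −0.75 · (-0.564529) = 0.4234.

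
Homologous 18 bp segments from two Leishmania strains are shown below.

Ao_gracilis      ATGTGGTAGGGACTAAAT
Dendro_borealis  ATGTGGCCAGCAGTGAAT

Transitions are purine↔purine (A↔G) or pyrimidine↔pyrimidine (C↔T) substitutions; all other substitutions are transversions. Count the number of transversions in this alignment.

Differing sites — 7:T/C (Ti); 8:A/C (Tv); 9:G/A (Ti); 11:G/C (Tv); 13:C/G (Tv); 15:A/G (Ti).
Of the 6 differences, 3 transitions and 3 transversions, so the answer is 3.

3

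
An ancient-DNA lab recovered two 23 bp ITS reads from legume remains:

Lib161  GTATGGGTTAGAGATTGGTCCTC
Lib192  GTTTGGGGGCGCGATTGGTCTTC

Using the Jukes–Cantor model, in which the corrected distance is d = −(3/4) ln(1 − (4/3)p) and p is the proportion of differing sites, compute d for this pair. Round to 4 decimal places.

0.3206

The sequences differ at positions 3 (A/T), 8 (T/G), 9 (T/G), 10 (A/C), 12 (A/C), 21 (C/T).
p = 6/23 = 0.260870.
d = −0.75 · ln(1 − (4/3)·0.260870) = −0.75 · ln(0.652173) = −0.75 · (-0.427445) = 0.3206.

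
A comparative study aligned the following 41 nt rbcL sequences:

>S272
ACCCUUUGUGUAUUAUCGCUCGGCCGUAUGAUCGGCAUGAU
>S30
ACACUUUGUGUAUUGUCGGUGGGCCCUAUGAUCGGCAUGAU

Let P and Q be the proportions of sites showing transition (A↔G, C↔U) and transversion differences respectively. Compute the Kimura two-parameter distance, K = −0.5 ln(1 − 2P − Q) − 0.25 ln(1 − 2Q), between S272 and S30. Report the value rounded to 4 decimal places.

The sequences differ at positions 3 (C/A, transversion), 15 (A/G, transition), 19 (C/G, transversion), 21 (C/G, transversion), 26 (G/C, transversion).
Of the 5 differences, 1 transition and 4 transversions over 41 sites: P = 1/41 = 0.024390, Q = 4/41 = 0.097561.
d = −0.5·ln(0.853659) − 0.25·ln(0.804878) = −0.5·(-0.158223) − 0.25·(-0.217065) = 0.1334.

0.1334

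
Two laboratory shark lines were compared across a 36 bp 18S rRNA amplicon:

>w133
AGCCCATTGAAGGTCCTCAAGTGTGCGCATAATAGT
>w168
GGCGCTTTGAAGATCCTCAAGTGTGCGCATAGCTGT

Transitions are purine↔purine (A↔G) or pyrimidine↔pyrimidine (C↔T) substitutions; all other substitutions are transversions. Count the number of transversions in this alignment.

3

Differing sites — 1:A/G (Ti); 4:C/G (Tv); 6:A/T (Tv); 13:G/A (Ti); 32:A/G (Ti); 33:T/C (Ti); 34:A/T (Tv).
Of the 7 differences, 4 transitions and 3 transversions, so the answer is 3.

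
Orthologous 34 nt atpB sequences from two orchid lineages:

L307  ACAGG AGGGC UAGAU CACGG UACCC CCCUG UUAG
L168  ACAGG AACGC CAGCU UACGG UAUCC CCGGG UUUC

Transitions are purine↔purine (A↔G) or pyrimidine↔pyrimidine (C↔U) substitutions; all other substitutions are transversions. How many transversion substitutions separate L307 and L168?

Mismatches occur at site 7 (G↔A, transition), site 8 (G↔C, transversion), site 11 (U↔C, transition), site 14 (A↔C, transversion), site 16 (C↔U, transition), site 23 (C↔U, transition), site 28 (C↔G, transversion), site 29 (U↔G, transversion), site 33 (A↔U, transversion), site 34 (G↔C, transversion).
Of the 10 differences, 4 transitions and 6 transversions, so the answer is 6.

6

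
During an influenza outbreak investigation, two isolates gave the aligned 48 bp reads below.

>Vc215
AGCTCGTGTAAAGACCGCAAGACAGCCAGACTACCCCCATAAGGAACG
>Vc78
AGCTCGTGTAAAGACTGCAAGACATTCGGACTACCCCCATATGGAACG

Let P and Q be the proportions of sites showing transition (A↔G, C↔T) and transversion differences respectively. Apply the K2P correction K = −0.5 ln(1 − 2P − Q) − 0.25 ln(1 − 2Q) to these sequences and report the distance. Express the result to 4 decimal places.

0.1129

Mismatches occur at site 16 (C/T, transition), site 25 (G/T, transversion), site 26 (C/T, transition), site 28 (A/G, transition), site 42 (A/T, transversion).
Of the 5 differences, 3 transitions and 2 transversions over 48 sites: P = 3/48 = 0.062500, Q = 2/48 = 0.041667.
d = −0.5·ln(0.833333) − 0.25·ln(0.916666) = −0.5·(-0.182322) − 0.25·(-0.087012) = 0.1129.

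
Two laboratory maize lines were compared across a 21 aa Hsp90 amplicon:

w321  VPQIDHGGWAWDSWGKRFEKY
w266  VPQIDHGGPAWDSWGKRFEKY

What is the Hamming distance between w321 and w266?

A single mismatch occurs at site 9 (W↔P).
That gives 1 mismatch out of 21 aligned sites, so the Hamming distance is 1.

1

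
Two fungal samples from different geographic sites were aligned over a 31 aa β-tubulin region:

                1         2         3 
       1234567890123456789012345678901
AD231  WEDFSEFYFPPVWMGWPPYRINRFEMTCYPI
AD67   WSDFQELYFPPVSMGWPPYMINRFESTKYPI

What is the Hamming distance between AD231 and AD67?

Mismatches occur at site 2 (E→S), site 5 (S→Q), site 7 (F→L), site 13 (W→S), site 20 (R→M), site 26 (M→S), site 28 (C→K).
That gives 7 mismatches out of 31 aligned sites, so the Hamming distance is 7.

7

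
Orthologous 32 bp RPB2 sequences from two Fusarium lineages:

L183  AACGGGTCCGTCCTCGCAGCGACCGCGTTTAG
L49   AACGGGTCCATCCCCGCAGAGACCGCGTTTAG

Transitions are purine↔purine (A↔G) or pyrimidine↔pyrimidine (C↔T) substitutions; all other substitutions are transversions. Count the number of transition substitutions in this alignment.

2

Differing sites — 10:G/A (Ti); 14:T/C (Ti); 20:C/A (Tv).
Of the 3 differences, 2 transitions and 1 transversion, so the answer is 2.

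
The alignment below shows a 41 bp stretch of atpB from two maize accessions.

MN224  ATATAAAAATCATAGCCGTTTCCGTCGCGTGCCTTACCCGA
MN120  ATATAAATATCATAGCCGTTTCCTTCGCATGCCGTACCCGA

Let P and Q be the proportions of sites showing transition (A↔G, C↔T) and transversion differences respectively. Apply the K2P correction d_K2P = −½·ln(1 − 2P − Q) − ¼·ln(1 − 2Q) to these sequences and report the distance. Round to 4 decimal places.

Mismatches occur at site 8 (A→T, transversion), site 24 (G→T, transversion), site 29 (G→A, transition), site 34 (T→G, transversion).
Of the 4 differences, 1 transition and 3 transversions over 41 sites: P = 1/41 = 0.024390, Q = 3/41 = 0.073171.
d = −0.5·ln(0.878049) − 0.25·ln(0.853658) = −0.5·(-0.130053) − 0.25·(-0.158225) = 0.1046.

0.1046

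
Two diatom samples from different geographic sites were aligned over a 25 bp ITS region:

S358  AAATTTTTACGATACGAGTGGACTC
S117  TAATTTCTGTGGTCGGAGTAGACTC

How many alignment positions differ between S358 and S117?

Mismatches occur at site 1 (A→T), site 7 (T→C), site 9 (A→G), site 10 (C→T), site 12 (A→G), site 14 (A→C), site 15 (C→G), site 20 (G→A).
That gives 8 mismatches out of 25 aligned sites, so the Hamming distance is 8.

8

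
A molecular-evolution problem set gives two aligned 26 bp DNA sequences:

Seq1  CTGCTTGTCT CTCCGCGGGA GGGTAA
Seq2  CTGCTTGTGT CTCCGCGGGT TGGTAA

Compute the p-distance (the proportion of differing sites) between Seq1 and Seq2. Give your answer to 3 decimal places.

0.115

The sequences differ at positions 9 (C/G), 20 (A/T), 21 (G/T).
There are 3 differences over 26 sites, so p = 3/26 = 0.115.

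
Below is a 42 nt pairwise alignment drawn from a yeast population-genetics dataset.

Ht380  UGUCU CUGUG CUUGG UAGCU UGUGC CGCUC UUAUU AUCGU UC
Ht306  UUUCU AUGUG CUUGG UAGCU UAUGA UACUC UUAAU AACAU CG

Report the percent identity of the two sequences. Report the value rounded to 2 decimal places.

Mismatches occur at site 2 (G/U), site 6 (C/A), site 22 (G/A), site 25 (C/A), site 26 (C/U), site 27 (G/A), site 34 (U/A), site 37 (U/A), site 39 (G/A), site 41 (U/C), site 42 (C/G).
31 of the 42 sites match, so the percent identity is 31/42 × 100 = 73.81%.

73.81%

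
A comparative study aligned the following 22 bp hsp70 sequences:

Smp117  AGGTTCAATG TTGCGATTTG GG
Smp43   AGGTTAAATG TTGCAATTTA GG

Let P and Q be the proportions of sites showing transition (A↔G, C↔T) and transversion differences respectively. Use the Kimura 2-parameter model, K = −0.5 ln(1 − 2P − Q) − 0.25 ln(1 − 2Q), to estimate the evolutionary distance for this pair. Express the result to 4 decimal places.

The sequences differ at positions 6 (C/A, transversion), 15 (G/A, transition), 20 (G/A, transition).
Of the 3 differences, 2 transitions and 1 transversion over 22 sites: P = 2/22 = 0.090909, Q = 1/22 = 0.045455.
d = −0.5·ln(0.772727) − 0.25·ln(0.909090) = −0.5·(-0.257829) − 0.25·(-0.095311) = 0.1527.

0.1527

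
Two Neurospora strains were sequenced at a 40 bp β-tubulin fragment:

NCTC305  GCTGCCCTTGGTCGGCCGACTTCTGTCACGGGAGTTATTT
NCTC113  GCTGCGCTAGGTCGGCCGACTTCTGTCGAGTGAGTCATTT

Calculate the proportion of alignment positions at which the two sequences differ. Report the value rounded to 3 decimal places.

Mismatches occur at site 6 (C↔G), site 9 (T↔A), site 28 (A↔G), site 29 (C↔A), site 31 (G↔T), site 36 (T↔C).
There are 6 differences over 40 sites, so p = 6/40 = 0.150.

0.150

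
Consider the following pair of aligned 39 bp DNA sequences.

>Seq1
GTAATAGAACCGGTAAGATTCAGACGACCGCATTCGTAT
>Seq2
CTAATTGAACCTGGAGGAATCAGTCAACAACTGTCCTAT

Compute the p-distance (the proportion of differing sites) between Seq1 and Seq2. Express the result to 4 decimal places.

Differing sites — 1:G/C; 6:A/T; 12:G/T; 14:T/G; 16:A/G; 19:T/A; 24:A/T; 26:G/A; 29:C/A; 30:G/A; 32:A/T; 33:T/G; 36:G/C.
There are 13 differences over 39 sites, so p = 13/39 = 0.3333.

0.3333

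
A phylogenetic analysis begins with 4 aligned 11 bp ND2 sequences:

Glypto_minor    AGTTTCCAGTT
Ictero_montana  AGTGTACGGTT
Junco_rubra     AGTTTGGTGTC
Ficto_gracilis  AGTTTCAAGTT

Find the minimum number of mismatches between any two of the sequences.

1

Pairwise Hamming distances:
  Glypto_minor vs Ictero_montana: 3
  Glypto_minor vs Junco_rubra: 4
  Glypto_minor vs Ficto_gracilis: 1
  Ictero_montana vs Junco_rubra: 5
  Ictero_montana vs Ficto_gracilis: 4
  Junco_rubra vs Ficto_gracilis: 4
The smallest is 1, between Glypto_minor and Ficto_gracilis.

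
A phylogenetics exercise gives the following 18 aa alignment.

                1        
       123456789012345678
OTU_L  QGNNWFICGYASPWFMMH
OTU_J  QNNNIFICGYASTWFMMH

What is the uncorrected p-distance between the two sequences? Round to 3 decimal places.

0.167

Mismatches occur at site 2 (G/N), site 5 (W/I), site 13 (P/T).
There are 3 differences over 18 sites, so p = 3/18 = 0.167.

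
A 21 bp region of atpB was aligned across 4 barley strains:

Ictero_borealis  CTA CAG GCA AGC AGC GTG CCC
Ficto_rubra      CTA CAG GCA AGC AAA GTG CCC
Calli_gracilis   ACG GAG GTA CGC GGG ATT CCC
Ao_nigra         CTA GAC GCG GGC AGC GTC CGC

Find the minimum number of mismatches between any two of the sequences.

2

Pairwise Hamming distances:
  Ictero_borealis vs Ficto_rubra: 2
  Ictero_borealis vs Calli_gracilis: 10
  Ictero_borealis vs Ao_nigra: 6
  Ficto_rubra vs Calli_gracilis: 11
  Ficto_rubra vs Ao_nigra: 8
  Calli_gracilis vs Ao_nigra: 12
The smallest is 2, between Ictero_borealis and Ficto_rubra.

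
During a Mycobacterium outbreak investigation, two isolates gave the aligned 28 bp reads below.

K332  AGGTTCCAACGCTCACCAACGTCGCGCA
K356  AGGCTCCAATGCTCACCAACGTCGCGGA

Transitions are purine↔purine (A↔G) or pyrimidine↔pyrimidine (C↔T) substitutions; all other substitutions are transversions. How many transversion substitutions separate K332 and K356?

1

The sequences differ at positions 4 (T/C, transition), 10 (C/T, transition), 27 (C/G, transversion).
Of the 3 differences, 2 transitions and 1 transversion, so the answer is 1.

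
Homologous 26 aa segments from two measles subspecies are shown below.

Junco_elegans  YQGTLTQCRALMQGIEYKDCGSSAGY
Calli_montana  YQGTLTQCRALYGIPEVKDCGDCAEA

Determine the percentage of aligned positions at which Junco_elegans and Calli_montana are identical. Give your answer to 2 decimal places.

Mismatches occur at site 12 (M/Y), site 13 (Q/G), site 14 (G/I), site 15 (I/P), site 17 (Y/V), site 22 (S/D), site 23 (S/C), site 25 (G/E), site 26 (Y/A).
17 of the 26 sites match, so the percent identity is 17/26 × 100 = 65.38%.

65.38%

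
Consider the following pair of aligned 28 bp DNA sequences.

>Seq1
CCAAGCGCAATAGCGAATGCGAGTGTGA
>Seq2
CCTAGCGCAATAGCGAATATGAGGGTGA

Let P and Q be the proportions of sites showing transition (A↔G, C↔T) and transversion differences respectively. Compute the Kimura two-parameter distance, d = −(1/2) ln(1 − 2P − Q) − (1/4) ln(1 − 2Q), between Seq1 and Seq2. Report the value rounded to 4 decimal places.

0.1591

The sequences differ at positions 3 (A/T, transversion), 19 (G/A, transition), 20 (C/T, transition), 24 (T/G, transversion).
Of the 4 differences, 2 transitions and 2 transversions over 28 sites: P = 2/28 = 0.071429, Q = 2/28 = 0.071429.
d = −0.5·ln(0.785713) − 0.25·ln(0.857142) = −0.5·(-0.241164) − 0.25·(-0.154152) = 0.1591.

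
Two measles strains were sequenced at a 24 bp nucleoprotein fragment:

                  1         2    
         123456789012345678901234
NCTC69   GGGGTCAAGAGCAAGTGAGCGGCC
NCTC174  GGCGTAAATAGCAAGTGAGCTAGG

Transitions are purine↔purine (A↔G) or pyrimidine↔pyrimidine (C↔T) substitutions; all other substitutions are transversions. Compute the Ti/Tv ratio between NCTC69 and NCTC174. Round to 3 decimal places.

0.167

Differing sites — 3:G/C (Tv); 6:C/A (Tv); 9:G/T (Tv); 21:G/T (Tv); 22:G/A (Ti); 23:C/G (Tv); 24:C/G (Tv).
Of the 7 differences, 1 transition and 6 transversions, so Ti/Tv = 1/6 = 0.167.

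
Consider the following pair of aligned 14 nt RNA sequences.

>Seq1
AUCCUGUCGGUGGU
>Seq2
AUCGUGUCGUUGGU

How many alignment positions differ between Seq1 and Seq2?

2

The sequences differ at positions 4 (C/G), 10 (G/U).
That gives 2 mismatches out of 14 aligned sites, so the Hamming distance is 2.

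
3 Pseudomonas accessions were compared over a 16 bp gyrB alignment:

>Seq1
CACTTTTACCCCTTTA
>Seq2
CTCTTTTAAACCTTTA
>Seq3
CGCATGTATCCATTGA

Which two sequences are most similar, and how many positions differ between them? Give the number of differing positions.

3

Pairwise Hamming distances:
  Seq1 vs Seq2: 3
  Seq1 vs Seq3: 6
  Seq2 vs Seq3: 7
The smallest is 3, between Seq1 and Seq2.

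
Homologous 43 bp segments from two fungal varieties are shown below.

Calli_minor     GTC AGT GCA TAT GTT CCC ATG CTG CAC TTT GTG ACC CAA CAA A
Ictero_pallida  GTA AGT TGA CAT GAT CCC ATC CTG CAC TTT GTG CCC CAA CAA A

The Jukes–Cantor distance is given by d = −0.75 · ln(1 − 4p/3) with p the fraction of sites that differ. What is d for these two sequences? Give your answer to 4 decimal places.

0.1835

The sequences differ at positions 3 (C/A), 7 (G/T), 8 (C/G), 10 (T/C), 14 (T/A), 21 (G/C), 34 (A/C).
p = 7/43 = 0.162791.
d = −0.75 · ln(1 − (4/3)·0.162791) = −0.75 · ln(0.782945) = −0.75 · (-0.244693) = 0.1835.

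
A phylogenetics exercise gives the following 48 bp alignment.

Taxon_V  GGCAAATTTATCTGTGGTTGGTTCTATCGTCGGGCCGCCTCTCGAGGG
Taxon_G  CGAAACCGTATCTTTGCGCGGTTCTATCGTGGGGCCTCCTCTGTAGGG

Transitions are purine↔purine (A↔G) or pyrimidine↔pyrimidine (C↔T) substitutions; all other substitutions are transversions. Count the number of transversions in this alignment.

The sequences differ at positions 1 (G/C, transversion), 3 (C/A, transversion), 6 (A/C, transversion), 7 (T/C, transition), 8 (T/G, transversion), 14 (G/T, transversion), 17 (G/C, transversion), 18 (T/G, transversion), 19 (T/C, transition), 31 (C/G, transversion), 37 (G/T, transversion), 43 (C/G, transversion), 44 (G/T, transversion).
Of the 13 differences, 2 transitions and 11 transversions, so the answer is 11.

11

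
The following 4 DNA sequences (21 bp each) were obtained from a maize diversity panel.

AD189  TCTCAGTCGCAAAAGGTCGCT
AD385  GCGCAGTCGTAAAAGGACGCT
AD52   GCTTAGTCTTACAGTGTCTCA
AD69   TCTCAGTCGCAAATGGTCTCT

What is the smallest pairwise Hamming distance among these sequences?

Pairwise Hamming distances:
  AD189 vs AD385: 4
  AD189 vs AD52: 9
  AD189 vs AD69: 2
  AD385 vs AD52: 9
  AD385 vs AD69: 6
  AD52 vs AD69: 8
The smallest is 2, between AD189 and AD69.

2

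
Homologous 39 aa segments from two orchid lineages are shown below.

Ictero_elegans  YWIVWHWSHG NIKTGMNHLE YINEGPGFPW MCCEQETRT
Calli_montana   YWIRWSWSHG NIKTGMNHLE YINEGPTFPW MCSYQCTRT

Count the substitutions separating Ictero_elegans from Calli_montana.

The sequences differ at positions 4 (V/R), 6 (H/S), 27 (G/T), 33 (C/S), 34 (E/Y), 36 (E/C).
That gives 6 mismatches out of 39 aligned sites, so the Hamming distance is 6.

6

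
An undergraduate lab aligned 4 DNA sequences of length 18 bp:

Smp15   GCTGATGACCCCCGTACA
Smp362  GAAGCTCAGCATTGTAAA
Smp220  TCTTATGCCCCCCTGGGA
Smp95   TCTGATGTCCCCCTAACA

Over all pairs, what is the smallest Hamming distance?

4

Pairwise Hamming distances:
  Smp15 vs Smp362: 9
  Smp15 vs Smp220: 7
  Smp15 vs Smp95: 4
  Smp362 vs Smp220: 15
  Smp362 vs Smp95: 13
  Smp220 vs Smp95: 5
The smallest is 4, between Smp15 and Smp95.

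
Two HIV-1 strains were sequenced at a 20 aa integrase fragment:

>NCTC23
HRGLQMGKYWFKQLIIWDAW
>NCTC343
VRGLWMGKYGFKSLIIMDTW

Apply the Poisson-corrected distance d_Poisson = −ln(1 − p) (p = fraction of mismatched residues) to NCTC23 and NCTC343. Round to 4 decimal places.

Differing sites — 1:H/V; 5:Q/W; 10:W/G; 13:Q/S; 17:W/M; 19:A/T.
p = 6/20 = 0.300000.
d = −ln(1 − 0.300000) = −ln(0.700000) = 0.3567.

0.3567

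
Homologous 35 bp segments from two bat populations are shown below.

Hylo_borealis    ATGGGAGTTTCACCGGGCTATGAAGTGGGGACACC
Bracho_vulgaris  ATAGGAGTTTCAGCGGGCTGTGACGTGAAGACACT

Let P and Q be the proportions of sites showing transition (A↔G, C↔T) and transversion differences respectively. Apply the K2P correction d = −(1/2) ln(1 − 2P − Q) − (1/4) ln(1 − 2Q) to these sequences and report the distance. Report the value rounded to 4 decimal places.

Mismatches occur at site 3 (G/A, transition), site 13 (C/G, transversion), site 20 (A/G, transition), site 24 (A/C, transversion), site 28 (G/A, transition), site 29 (G/A, transition), site 35 (C/T, transition).
Of the 7 differences, 5 transitions and 2 transversions over 35 sites: P = 5/35 = 0.142857, Q = 2/35 = 0.057143.
d = −0.5·ln(0.657143) − 0.25·ln(0.885714) = −0.5·(-0.419854) − 0.25·(-0.121361) = 0.2403.

0.2403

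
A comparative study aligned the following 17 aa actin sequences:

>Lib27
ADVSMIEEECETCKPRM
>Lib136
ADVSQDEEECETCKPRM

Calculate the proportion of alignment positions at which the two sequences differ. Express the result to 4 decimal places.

Mismatches occur at site 5 (M→Q), site 6 (I→D).
There are 2 differences over 17 sites, so p = 2/17 = 0.1176.

0.1176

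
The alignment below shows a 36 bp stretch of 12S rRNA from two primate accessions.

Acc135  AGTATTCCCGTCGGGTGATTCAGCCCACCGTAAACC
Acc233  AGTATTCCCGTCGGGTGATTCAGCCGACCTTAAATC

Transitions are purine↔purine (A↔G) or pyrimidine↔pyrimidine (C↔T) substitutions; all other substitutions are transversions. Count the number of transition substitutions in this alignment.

1

The sequences differ at positions 26 (C/G, transversion), 30 (G/T, transversion), 35 (C/T, transition).
Of the 3 differences, 1 transition and 2 transversions, so the answer is 1.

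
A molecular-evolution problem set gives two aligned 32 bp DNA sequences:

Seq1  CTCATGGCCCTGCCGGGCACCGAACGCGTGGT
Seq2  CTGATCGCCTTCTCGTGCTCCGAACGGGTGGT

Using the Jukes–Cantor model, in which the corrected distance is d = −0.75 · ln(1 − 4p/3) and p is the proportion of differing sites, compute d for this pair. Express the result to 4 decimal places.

The sequences differ at positions 3 (C/G), 6 (G/C), 10 (C/T), 12 (G/C), 13 (C/T), 16 (G/T), 19 (A/T), 27 (C/G).
p = 8/32 = 0.250000.
d = −0.75 · ln(1 − (4/3)·0.250000) = −0.75 · ln(0.666667) = −0.75 · (-0.405465) = 0.3041.

0.3041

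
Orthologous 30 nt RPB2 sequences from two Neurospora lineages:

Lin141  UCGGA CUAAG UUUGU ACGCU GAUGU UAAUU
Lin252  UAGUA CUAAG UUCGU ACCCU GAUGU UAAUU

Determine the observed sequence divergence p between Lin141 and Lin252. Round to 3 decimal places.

0.133

Mismatches occur at site 2 (C↔A), site 4 (G↔U), site 13 (U↔C), site 18 (G↔C).
There are 4 differences over 30 sites, so p = 4/30 = 0.133.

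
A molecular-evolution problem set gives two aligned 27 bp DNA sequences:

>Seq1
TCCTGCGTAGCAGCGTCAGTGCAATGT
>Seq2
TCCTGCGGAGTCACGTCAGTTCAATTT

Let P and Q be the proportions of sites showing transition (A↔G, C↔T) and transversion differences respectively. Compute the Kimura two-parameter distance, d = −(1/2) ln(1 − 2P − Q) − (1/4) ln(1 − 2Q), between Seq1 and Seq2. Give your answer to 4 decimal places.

Mismatches occur at site 8 (T↔G, transversion), site 11 (C↔T, transition), site 12 (A↔C, transversion), site 13 (G↔A, transition), site 21 (G↔T, transversion), site 26 (G↔T, transversion).
Of the 6 differences, 2 transitions and 4 transversions over 27 sites: P = 2/27 = 0.074074, Q = 4/27 = 0.148148.
d = −0.5·ln(0.703704) − 0.25·ln(0.703704) = −0.5·(-0.351397) − 0.25·(-0.351397) = 0.2635.

0.2635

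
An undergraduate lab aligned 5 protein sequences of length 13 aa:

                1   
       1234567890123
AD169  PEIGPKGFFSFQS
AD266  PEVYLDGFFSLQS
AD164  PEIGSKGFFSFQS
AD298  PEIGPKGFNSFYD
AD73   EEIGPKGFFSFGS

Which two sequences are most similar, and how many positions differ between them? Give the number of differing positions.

1

Pairwise Hamming distances:
  AD169 vs AD266: 5
  AD169 vs AD164: 1
  AD169 vs AD298: 3
  AD169 vs AD73: 2
  AD266 vs AD164: 5
  AD266 vs AD298: 8
  AD266 vs AD73: 7
  AD164 vs AD298: 4
  AD164 vs AD73: 3
  AD298 vs AD73: 4
The smallest is 1, between AD169 and AD164.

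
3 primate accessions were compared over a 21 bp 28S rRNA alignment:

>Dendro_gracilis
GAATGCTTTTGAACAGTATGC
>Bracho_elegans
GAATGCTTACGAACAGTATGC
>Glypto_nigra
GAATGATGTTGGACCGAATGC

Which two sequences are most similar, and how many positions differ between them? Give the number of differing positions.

Pairwise Hamming distances:
  Dendro_gracilis vs Bracho_elegans: 2
  Dendro_gracilis vs Glypto_nigra: 5
  Bracho_elegans vs Glypto_nigra: 7
The smallest is 2, between Dendro_gracilis and Bracho_elegans.

2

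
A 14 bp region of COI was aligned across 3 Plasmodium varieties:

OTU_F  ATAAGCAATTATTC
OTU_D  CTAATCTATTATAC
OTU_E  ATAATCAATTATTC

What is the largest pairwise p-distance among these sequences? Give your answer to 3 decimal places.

Pairwise Hamming distances:
  OTU_F vs OTU_D: 4
  OTU_F vs OTU_E: 1
  OTU_D vs OTU_E: 3
The largest is 4 mismatches, between OTU_F and OTU_D; p = 4/14 = 0.286.

0.286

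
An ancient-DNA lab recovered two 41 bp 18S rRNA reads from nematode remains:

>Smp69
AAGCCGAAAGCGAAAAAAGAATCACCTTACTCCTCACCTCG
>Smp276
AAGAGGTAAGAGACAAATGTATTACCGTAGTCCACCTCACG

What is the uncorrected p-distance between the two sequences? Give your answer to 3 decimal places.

Differing sites — 4:C/A; 5:C/G; 7:A/T; 11:C/A; 14:A/C; 18:A/T; 20:A/T; 23:C/T; 27:T/G; 30:C/G; 34:T/A; 36:A/C; 37:C/T; 39:T/A.
There are 14 differences over 41 sites, so p = 14/41 = 0.341.

0.341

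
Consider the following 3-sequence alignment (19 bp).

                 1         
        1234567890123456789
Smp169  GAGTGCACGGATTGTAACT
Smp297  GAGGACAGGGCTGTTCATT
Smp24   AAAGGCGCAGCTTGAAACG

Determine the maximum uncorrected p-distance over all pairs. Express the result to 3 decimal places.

Pairwise Hamming distances:
  Smp169 vs Smp297: 8
  Smp169 vs Smp24: 8
  Smp297 vs Smp24: 12
The largest is 12 mismatches, between Smp297 and Smp24; p = 12/19 = 0.632.

0.632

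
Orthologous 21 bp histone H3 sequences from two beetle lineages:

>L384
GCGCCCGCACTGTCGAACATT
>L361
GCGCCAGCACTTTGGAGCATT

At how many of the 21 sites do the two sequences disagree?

4

The sequences differ at positions 6 (C/A), 12 (G/T), 14 (C/G), 17 (A/G).
That gives 4 mismatches out of 21 aligned sites, so the Hamming distance is 4.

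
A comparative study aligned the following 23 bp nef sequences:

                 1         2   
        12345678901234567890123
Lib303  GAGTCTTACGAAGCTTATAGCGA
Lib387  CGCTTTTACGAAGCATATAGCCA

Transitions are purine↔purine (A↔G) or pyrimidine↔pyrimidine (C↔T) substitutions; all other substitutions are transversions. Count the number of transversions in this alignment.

4

Differing sites — 1:G/C (Tv); 2:A/G (Ti); 3:G/C (Tv); 5:C/T (Ti); 15:T/A (Tv); 22:G/C (Tv).
Of the 6 differences, 2 transitions and 4 transversions, so the answer is 4.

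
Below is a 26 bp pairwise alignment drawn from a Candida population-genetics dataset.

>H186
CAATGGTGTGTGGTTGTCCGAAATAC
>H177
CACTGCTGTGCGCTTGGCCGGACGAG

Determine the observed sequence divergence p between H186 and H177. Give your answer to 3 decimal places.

0.346

The sequences differ at positions 3 (A/C), 6 (G/C), 11 (T/C), 13 (G/C), 17 (T/G), 21 (A/G), 23 (A/C), 24 (T/G), 26 (C/G).
There are 9 differences over 26 sites, so p = 9/26 = 0.346.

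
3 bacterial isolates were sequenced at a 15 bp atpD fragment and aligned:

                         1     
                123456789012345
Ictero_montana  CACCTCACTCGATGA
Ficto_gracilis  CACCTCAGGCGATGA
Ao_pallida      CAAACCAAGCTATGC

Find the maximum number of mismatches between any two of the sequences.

7

Pairwise Hamming distances:
  Ictero_montana vs Ficto_gracilis: 2
  Ictero_montana vs Ao_pallida: 7
  Ficto_gracilis vs Ao_pallida: 6
The largest is 7, between Ictero_montana and Ao_pallida.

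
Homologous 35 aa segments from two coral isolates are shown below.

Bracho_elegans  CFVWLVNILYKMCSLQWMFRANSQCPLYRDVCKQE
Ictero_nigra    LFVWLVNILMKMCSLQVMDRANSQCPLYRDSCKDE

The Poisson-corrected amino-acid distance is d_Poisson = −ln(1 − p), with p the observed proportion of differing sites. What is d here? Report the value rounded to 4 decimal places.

0.1881

Mismatches occur at site 1 (C/L), site 10 (Y/M), site 17 (W/V), site 19 (F/D), site 31 (V/S), site 34 (Q/D).
p = 6/35 = 0.171429.
d = −ln(1 − 0.171429) = −ln(0.828571) = 0.1881.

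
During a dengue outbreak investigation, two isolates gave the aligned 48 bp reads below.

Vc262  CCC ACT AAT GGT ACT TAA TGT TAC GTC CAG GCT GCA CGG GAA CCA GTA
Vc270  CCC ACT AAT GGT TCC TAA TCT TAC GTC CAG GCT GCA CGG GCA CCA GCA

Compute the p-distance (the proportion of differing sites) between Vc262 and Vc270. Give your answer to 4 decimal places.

0.1042

The sequences differ at positions 13 (A/T), 15 (T/C), 20 (G/C), 41 (A/C), 47 (T/C).
There are 5 differences over 48 sites, so p = 5/48 = 0.1042.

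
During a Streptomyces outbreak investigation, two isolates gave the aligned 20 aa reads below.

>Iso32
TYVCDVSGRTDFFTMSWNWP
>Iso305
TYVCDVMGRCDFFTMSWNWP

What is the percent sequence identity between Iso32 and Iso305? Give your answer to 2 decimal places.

90.00%

Mismatches occur at site 7 (S→M), site 10 (T→C).
18 of the 20 sites match, so the percent identity is 18/20 × 100 = 90.00%.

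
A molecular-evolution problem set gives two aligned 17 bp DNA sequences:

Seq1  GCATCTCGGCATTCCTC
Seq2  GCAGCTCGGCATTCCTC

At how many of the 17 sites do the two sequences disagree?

Differing sites — 4:T/G.
That gives 1 mismatch out of 17 aligned sites, so the Hamming distance is 1.

1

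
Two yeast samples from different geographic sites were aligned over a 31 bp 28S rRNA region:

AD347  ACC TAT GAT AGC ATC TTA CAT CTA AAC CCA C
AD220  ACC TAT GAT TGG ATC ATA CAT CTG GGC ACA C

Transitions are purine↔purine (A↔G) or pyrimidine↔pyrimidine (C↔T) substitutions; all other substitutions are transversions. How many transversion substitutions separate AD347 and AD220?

4

The sequences differ at positions 10 (A/T, transversion), 12 (C/G, transversion), 16 (T/A, transversion), 24 (A/G, transition), 25 (A/G, transition), 26 (A/G, transition), 28 (C/A, transversion).
Of the 7 differences, 3 transitions and 4 transversions, so the answer is 4.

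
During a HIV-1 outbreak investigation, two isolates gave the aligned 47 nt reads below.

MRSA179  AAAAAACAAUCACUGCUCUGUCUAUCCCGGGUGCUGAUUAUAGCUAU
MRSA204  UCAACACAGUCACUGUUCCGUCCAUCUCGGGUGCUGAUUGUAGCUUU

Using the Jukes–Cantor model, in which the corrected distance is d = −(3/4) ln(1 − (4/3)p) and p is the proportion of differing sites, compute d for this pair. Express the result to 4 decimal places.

0.2502

Mismatches occur at site 1 (A↔U), site 2 (A↔C), site 5 (A↔C), site 9 (A↔G), site 16 (C↔U), site 19 (U↔C), site 23 (U↔C), site 27 (C↔U), site 40 (A↔G), site 46 (A↔U).
p = 10/47 = 0.212766.
d = −0.75 · ln(1 − (4/3)·0.212766) = −0.75 · ln(0.716312) = −0.75 · (-0.333639) = 0.2502.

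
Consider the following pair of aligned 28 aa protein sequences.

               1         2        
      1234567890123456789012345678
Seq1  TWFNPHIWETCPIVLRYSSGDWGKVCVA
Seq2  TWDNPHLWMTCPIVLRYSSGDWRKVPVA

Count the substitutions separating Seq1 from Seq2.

5

Differing sites — 3:F/D; 7:I/L; 9:E/M; 23:G/R; 26:C/P.
That gives 5 mismatches out of 28 aligned sites, so the Hamming distance is 5.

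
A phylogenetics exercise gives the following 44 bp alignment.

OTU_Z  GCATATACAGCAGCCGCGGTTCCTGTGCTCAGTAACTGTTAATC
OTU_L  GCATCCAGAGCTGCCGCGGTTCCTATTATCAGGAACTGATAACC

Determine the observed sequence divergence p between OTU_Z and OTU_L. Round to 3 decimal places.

0.227

The sequences differ at positions 5 (A/C), 6 (T/C), 8 (C/G), 12 (A/T), 25 (G/A), 27 (G/T), 28 (C/A), 33 (T/G), 39 (T/A), 43 (T/C).
There are 10 differences over 44 sites, so p = 10/44 = 0.227.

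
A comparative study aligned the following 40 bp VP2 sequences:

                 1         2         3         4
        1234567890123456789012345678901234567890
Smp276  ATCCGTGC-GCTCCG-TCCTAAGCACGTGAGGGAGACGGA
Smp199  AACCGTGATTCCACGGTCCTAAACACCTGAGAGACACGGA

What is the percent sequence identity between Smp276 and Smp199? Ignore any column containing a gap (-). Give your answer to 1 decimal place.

76.3%

Excluding the 2 gap columns leaves 38 comparable sites.
Mismatches occur at site 2 (T→A), site 8 (C→A), site 10 (G→T), site 12 (T→C), site 13 (C→A), site 23 (G→A), site 27 (G→C), site 32 (G→A), site 35 (G→C).
29 of the 38 comparable sites match, so the percent identity is 29/38 × 100 = 76.3%.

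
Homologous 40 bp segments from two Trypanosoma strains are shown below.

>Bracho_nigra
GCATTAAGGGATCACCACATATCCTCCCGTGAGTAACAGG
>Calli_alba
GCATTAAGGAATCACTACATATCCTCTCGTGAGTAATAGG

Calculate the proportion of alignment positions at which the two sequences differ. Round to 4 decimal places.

0.1000

Differing sites — 10:G/A; 16:C/T; 27:C/T; 37:C/T.
There are 4 differences over 40 sites, so p = 4/40 = 0.1000.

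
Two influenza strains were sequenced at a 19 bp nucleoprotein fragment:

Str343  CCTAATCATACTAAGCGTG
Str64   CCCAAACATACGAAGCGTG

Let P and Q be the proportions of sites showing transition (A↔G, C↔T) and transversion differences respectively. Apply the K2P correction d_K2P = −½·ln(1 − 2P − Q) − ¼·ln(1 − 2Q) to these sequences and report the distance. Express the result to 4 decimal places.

Mismatches occur at site 3 (T→C, transition), site 6 (T→A, transversion), site 12 (T→G, transversion).
Of the 3 differences, 1 transition and 2 transversions over 19 sites: P = 1/19 = 0.052632, Q = 2/19 = 0.105263.
d = −0.5·ln(0.789473) − 0.25·ln(0.789474) = −0.5·(-0.236390) − 0.25·(-0.236388) = 0.1773.

0.1773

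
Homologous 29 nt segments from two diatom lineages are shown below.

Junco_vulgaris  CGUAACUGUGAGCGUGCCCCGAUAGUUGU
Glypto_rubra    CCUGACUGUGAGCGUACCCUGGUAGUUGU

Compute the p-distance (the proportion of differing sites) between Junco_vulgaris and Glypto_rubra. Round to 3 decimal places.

0.172

Mismatches occur at site 2 (G↔C), site 4 (A↔G), site 16 (G↔A), site 20 (C↔U), site 22 (A↔G).
There are 5 differences over 29 sites, so p = 5/29 = 0.172.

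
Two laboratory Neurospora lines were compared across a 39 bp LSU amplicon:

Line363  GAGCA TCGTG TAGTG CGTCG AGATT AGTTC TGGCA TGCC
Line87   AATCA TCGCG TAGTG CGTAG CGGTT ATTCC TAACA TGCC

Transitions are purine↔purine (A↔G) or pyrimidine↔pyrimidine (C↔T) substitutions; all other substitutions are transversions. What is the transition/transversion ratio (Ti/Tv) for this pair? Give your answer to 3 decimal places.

The sequences differ at positions 1 (G/A, transition), 3 (G/T, transversion), 9 (T/C, transition), 19 (C/A, transversion), 21 (A/C, transversion), 23 (A/G, transition), 27 (G/T, transversion), 29 (T/C, transition), 32 (G/A, transition), 33 (G/A, transition).
Of the 10 differences, 6 transitions and 4 transversions, so Ti/Tv = 6/4 = 1.500.

1.500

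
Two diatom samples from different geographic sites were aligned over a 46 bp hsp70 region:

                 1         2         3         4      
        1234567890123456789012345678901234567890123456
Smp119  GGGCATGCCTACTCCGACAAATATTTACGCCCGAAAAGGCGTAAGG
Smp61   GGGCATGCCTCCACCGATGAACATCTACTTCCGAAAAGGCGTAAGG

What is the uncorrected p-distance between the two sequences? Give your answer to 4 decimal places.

Differing sites — 11:A/C; 13:T/A; 18:C/T; 19:A/G; 22:T/C; 25:T/C; 29:G/T; 30:C/T.
There are 8 differences over 46 sites, so p = 8/46 = 0.1739.

0.1739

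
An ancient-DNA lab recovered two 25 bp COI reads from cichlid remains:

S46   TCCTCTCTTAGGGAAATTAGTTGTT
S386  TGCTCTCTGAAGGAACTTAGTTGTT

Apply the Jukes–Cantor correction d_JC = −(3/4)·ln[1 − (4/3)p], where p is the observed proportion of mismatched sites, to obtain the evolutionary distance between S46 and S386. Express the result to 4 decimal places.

Mismatches occur at site 2 (C→G), site 9 (T→G), site 11 (G→A), site 16 (A→C).
p = 4/25 = 0.160000.
d = −0.75 · ln(1 − (4/3)·0.160000) = −0.75 · ln(0.786667) = −0.75 · (-0.239950) = 0.1800.

0.1800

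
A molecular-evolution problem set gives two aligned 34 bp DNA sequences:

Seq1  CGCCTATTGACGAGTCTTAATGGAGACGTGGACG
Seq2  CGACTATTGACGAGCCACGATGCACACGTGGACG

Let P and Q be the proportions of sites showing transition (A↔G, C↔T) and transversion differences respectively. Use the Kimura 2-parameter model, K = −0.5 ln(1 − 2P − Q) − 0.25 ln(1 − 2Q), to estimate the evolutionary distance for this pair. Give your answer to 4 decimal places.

Differing sites — 3:C/A (Tv); 15:T/C (Ti); 17:T/A (Tv); 18:T/C (Ti); 19:A/G (Ti); 23:G/C (Tv); 25:G/C (Tv).
Of the 7 differences, 3 transitions and 4 transversions over 34 sites: P = 3/34 = 0.088235, Q = 4/34 = 0.117647.
d = −0.5·ln(0.705883) − 0.25·ln(0.764706) = −0.5·(-0.348306) − 0.25·(-0.268264) = 0.2412.

0.2412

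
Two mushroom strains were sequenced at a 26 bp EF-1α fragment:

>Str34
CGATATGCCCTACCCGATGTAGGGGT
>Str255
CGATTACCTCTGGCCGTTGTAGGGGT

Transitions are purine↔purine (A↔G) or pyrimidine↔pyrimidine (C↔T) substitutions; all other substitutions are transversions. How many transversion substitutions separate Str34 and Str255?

Mismatches occur at site 5 (A↔T, transversion), site 6 (T↔A, transversion), site 7 (G↔C, transversion), site 9 (C↔T, transition), site 12 (A↔G, transition), site 13 (C↔G, transversion), site 17 (A↔T, transversion).
Of the 7 differences, 2 transitions and 5 transversions, so the answer is 5.

5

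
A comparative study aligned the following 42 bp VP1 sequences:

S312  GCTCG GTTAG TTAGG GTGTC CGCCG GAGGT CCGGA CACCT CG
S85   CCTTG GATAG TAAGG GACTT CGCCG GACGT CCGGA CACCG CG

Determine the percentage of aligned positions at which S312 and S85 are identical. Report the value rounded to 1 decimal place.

78.6%

Differing sites — 1:G/C; 4:C/T; 7:T/A; 12:T/A; 17:T/A; 18:G/C; 20:C/T; 28:G/C; 40:T/G.
33 of the 42 sites match, so the percent identity is 33/42 × 100 = 78.6%.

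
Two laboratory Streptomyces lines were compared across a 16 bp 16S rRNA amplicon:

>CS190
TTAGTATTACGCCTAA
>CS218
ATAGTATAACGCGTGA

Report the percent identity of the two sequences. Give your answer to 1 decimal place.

75.0%

Mismatches occur at site 1 (T↔A), site 8 (T↔A), site 13 (C↔G), site 15 (A↔G).
12 of the 16 sites match, so the percent identity is 12/16 × 100 = 75.0%.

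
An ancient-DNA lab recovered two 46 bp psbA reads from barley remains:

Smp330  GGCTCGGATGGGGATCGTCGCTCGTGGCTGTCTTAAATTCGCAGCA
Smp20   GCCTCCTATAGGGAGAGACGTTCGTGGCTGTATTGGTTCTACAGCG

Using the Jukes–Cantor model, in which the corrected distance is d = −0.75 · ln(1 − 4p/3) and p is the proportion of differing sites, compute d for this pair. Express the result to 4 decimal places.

Mismatches occur at site 2 (G/C), site 6 (G/C), site 7 (G/T), site 10 (G/A), site 15 (T/G), site 16 (C/A), site 18 (T/A), site 21 (C/T), site 32 (C/A), site 35 (A/G), site 36 (A/G), site 37 (A/T), site 39 (T/C), site 40 (C/T), site 41 (G/A), site 46 (A/G).
p = 16/46 = 0.347826.
d = −0.75 · ln(1 − (4/3)·0.347826) = −0.75 · ln(0.536232) = −0.75 · (-0.623188) = 0.4674.

0.4674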